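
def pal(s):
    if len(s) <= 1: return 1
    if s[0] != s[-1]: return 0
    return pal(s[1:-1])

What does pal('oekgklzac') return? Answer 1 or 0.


pal('oekgklzac'): s[0]='o' != s[-1]='c' -> return 0
Result: 0 (not a palindrome)

0


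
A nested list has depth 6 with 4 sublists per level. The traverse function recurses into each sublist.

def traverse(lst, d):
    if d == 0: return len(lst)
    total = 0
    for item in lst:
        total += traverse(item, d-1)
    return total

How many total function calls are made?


At depth 0 (root): 1 call
At depth 1: each of 1 parents calls traverse on 4 children = 4 calls
At depth 2: each of 4 parents calls traverse on 4 children = 16 calls
At depth 3: each of 16 parents calls traverse on 4 children = 64 calls
At depth 4: each of 64 parents calls traverse on 4 children = 256 calls
At depth 5: each of 256 parents calls traverse on 4 children = 1024 calls
At depth 6: each of 1024 parents calls traverse on 4 children = 4096 calls
Total: 1 + 4 + 16 + 64 + 256 + 1024 + 4096 = 5461

5461


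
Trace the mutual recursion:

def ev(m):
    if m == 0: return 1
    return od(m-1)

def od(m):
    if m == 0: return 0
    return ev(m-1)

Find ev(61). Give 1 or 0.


ev(61) = od(60)
od(60) = ev(59)
ev(59) = od(58)
od(58) = ev(57)
ev(57) = od(56)
od(56) = ev(55)
ev(55) = od(54)
od(54) = ev(53)
ev(53) = od(52)
od(52) = ev(51)
ev(51) = od(50)
od(50) = ev(49)
ev(49) = od(48)
od(48) = ev(47)
ev(47) = od(46)
od(46) = ev(45)
ev(45) = od(44)
od(44) = ev(43)
ev(43) = od(42)
od(42) = ev(41)
ev(41) = od(40)
od(40) = ev(39)
ev(39) = od(38)
od(38) = ev(37)
ev(37) = od(36)
od(36) = ev(35)
ev(35) = od(34)
od(34) = ev(33)
ev(33) = od(32)
od(32) = ev(31)
ev(31) = od(30)
od(30) = ev(29)
ev(29) = od(28)
od(28) = ev(27)
ev(27) = od(26)
od(26) = ev(25)
ev(25) = od(24)
od(24) = ev(23)
ev(23) = od(22)
od(22) = ev(21)
ev(21) = od(20)
od(20) = ev(19)
ev(19) = od(18)
od(18) = ev(17)
ev(17) = od(16)
od(16) = ev(15)
ev(15) = od(14)
od(14) = ev(13)
ev(13) = od(12)
od(12) = ev(11)
ev(11) = od(10)
od(10) = ev(9)
ev(9) = od(8)
od(8) = ev(7)
ev(7) = od(6)
od(6) = ev(5)
ev(5) = od(4)
od(4) = ev(3)
ev(3) = od(2)
od(2) = ev(1)
ev(1) = od(0)
od(0) = 0  (base case)
Result: 0

0


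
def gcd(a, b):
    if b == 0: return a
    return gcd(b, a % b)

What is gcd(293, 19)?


gcd(293, 19) = gcd(19, 8)
gcd(19, 8) = gcd(8, 3)
gcd(8, 3) = gcd(3, 2)
gcd(3, 2) = gcd(2, 1)
gcd(2, 1) = gcd(1, 0)
gcd(1, 0) = 1  (base case)

1


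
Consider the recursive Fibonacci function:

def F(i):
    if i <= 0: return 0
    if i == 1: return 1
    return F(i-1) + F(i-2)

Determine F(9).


Computing F(9) bottom-up:
F(0) = 0
F(1) = 1
F(2) = F(1) + F(0) = 1 + 0 = 1
F(3) = F(2) + F(1) = 1 + 1 = 2
F(4) = F(3) + F(2) = 2 + 1 = 3
F(5) = F(4) + F(3) = 3 + 2 = 5
F(6) = F(5) + F(4) = 5 + 3 = 8
F(7) = F(6) + F(5) = 8 + 5 = 13
F(8) = F(7) + F(6) = 13 + 8 = 21
F(9) = F(8) + F(7) = 21 + 13 = 34

34


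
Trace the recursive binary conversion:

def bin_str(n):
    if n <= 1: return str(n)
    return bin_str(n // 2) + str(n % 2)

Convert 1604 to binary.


bin_str(1604) = bin_str(802) + '0'
bin_str(802) = bin_str(401) + '0'
bin_str(401) = bin_str(200) + '1'
bin_str(200) = bin_str(100) + '0'
bin_str(100) = bin_str(50) + '0'
bin_str(50) = bin_str(25) + '0'
bin_str(25) = bin_str(12) + '1'
bin_str(12) = bin_str(6) + '0'
bin_str(6) = bin_str(3) + '0'
bin_str(3) = bin_str(1) + '1'
bin_str(1) = '1'  (base case)
Concatenating: '1' + '1' + '0' + '0' + '1' + '0' + '0' + '0' + '1' + '0' + '0' = '11001000100'

11001000100


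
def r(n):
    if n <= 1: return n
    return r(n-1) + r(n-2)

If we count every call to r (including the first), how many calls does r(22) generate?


Let C(n) = total calls for r(n)
C(0) = 1, C(1) = 1
C(2) = 1 + C(1) + C(0) = 1 + 1 + 1 = 3
C(3) = 1 + C(2) + C(1) = 1 + 3 + 1 = 5
C(4) = 1 + C(3) + C(2) = 1 + 5 + 3 = 9
C(5) = 1 + C(4) + C(3) = 1 + 9 + 5 = 15
C(6) = 1 + C(5) + C(4) = 1 + 15 + 9 = 25
C(7) = 1 + C(6) + C(5) = 1 + 25 + 15 = 41
C(8) = 1 + C(7) + C(6) = 1 + 41 + 25 = 67
C(9) = 1 + C(8) + C(7) = 1 + 67 + 41 = 109
C(10) = 1 + C(9) + C(8) = 1 + 109 + 67 = 177
C(11) = 1 + C(10) + C(9) = 1 + 177 + 109 = 287
C(12) = 1 + C(11) + C(10) = 1 + 287 + 177 = 465
C(13) = 1 + C(12) + C(11) = 1 + 465 + 287 = 753
C(14) = 1 + C(13) + C(12) = 1 + 753 + 465 = 1219
C(15) = 1 + C(14) + C(13) = 1 + 1219 + 753 = 1973
C(16) = 1 + C(15) + C(14) = 1 + 1973 + 1219 = 3193
C(17) = 1 + C(16) + C(15) = 1 + 3193 + 1973 = 5167
C(18) = 1 + C(17) + C(16) = 1 + 5167 + 3193 = 8361
C(19) = 1 + C(18) + C(17) = 1 + 8361 + 5167 = 13529
C(20) = 1 + C(19) + C(18) = 1 + 13529 + 8361 = 21891
C(21) = 1 + C(20) + C(19) = 1 + 21891 + 13529 = 35421
C(22) = 1 + C(21) + C(20) = 1 + 35421 + 21891 = 57313

57313


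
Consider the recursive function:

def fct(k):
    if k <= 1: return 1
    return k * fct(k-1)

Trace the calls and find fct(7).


fct(7)
= 7 * fct(6)
= 7 * 6 * fct(5)
= 7 * 6 * 5 * fct(4)
= 7 * 6 * 5 * 4 * fct(3)
= 7 * 6 * 5 * 4 * 3 * fct(2)
= 7 * 6 * 5 * 4 * 3 * 2 * fct(1)
= 7 * 6 * 5 * 4 * 3 * 2 * 1
= 5040

5040


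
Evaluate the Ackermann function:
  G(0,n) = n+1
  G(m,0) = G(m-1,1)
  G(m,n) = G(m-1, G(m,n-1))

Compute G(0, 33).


G(0, 33) = 34
Result: G(0, 33) = 34

34


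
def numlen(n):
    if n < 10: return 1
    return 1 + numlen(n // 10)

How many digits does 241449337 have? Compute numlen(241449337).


numlen(241449337) = 1 + numlen(24144933)
numlen(24144933) = 1 + numlen(2414493)
numlen(2414493) = 1 + numlen(241449)
numlen(241449) = 1 + numlen(24144)
numlen(24144) = 1 + numlen(2414)
numlen(2414) = 1 + numlen(241)
numlen(241) = 1 + numlen(24)
numlen(24) = 1 + numlen(2)
numlen(2) = 1  (base case: 2 < 10)
Unwinding: 1 + 1 + 1 + 1 + 1 + 1 + 1 + 1 + 1 = 9

9


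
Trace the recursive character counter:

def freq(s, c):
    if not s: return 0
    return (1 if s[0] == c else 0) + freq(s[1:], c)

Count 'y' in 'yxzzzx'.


s[0]='y' == 'y' -> 1
s[0]='x' != 'y' -> 0
s[0]='z' != 'y' -> 0
s[0]='z' != 'y' -> 0
s[0]='z' != 'y' -> 0
s[0]='x' != 'y' -> 0
Sum: 1 + 0 + 0 + 0 + 0 + 0 = 1

1


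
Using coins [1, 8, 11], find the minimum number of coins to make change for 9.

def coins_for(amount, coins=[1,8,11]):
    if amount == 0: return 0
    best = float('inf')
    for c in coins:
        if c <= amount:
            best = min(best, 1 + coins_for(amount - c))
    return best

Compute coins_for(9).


Building up with DP:
coins_for(0) = 0
coins_for(1) = min(1+coins_for(0)=1+0=1) = 1
coins_for(2) = min(1+coins_for(1)=1+1=2) = 2
coins_for(3) = min(1+coins_for(2)=1+2=3) = 3
coins_for(4) = min(1+coins_for(3)=1+3=4) = 4
coins_for(5) = min(1+coins_for(4)=1+4=5) = 5
coins_for(6) = min(1+coins_for(5)=1+5=6) = 6
coins_for(7) = min(1+coins_for(6)=1+6=7) = 7
coins_for(8) = min(1+coins_for(7)=1+7=8, 1+coins_for(0)=1+0=1) = 1
coins_for(9) = min(1+coins_for(8)=1+1=2, 1+coins_for(1)=1+1=2) = 2

2


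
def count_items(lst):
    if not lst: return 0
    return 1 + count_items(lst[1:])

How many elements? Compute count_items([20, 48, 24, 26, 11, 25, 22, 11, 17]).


count_items([20, 48, 24, 26, 11, 25, 22, 11, 17]) = 1 + count_items([48, 24, 26, 11, 25, 22, 11, 17])
count_items([48, 24, 26, 11, 25, 22, 11, 17]) = 1 + count_items([24, 26, 11, 25, 22, 11, 17])
count_items([24, 26, 11, 25, 22, 11, 17]) = 1 + count_items([26, 11, 25, 22, 11, 17])
count_items([26, 11, 25, 22, 11, 17]) = 1 + count_items([11, 25, 22, 11, 17])
count_items([11, 25, 22, 11, 17]) = 1 + count_items([25, 22, 11, 17])
count_items([25, 22, 11, 17]) = 1 + count_items([22, 11, 17])
count_items([22, 11, 17]) = 1 + count_items([11, 17])
count_items([11, 17]) = 1 + count_items([17])
count_items([17]) = 1 + count_items([])
count_items([]) = 0  (base case)
Unwinding: 1 + 1 + 1 + 1 + 1 + 1 + 1 + 1 + 1 + 0 = 9

9


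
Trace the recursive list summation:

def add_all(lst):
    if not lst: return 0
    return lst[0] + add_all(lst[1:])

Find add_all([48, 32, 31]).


add_all([48, 32, 31]) = 48 + add_all([32, 31])
add_all([32, 31]) = 32 + add_all([31])
add_all([31]) = 31 + add_all([])
add_all([]) = 0  (base case)
Total: 48 + 32 + 31 + 0 = 111

111


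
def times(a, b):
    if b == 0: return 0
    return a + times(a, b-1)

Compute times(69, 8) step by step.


times(69, 8) = 69 + times(69, 7)
times(69, 7) = 69 + times(69, 6)
times(69, 6) = 69 + times(69, 5)
times(69, 5) = 69 + times(69, 4)
times(69, 4) = 69 + times(69, 3)
times(69, 3) = 69 + times(69, 2)
times(69, 2) = 69 + times(69, 1)
times(69, 1) = 69 + times(69, 0)
times(69, 0) = 0  (base case)
Total: 69 + 69 + 69 + 69 + 69 + 69 + 69 + 69 + 0 = 552

552


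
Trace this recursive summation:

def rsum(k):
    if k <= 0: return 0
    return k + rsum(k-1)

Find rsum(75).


rsum(75)
= 75 + 74 + 73 + 72 + 71 + 70 + 69 + 68 + 67 + 66 + 65 + 64 + 63 + 62 + 61 + 60 + 59 + 58 + 57 + 56 + 55 + 54 + 53 + 52 + 51 + 50 + 49 + 48 + 47 + 46 + 45 + 44 + 43 + 42 + 41 + 40 + 39 + 38 + 37 + 36 + 35 + 34 + 33 + 32 + 31 + 30 + 29 + 28 + 27 + 26 + 25 + 24 + 23 + 22 + 21 + 20 + 19 + 18 + 17 + 16 + 15 + 14 + 13 + 12 + 11 + 10 + 9 + 8 + 7 + 6 + 5 + 4 + 3 + 2 + 1 + rsum(0)
= 75 + 74 + 73 + 72 + 71 + 70 + 69 + 68 + 67 + 66 + 65 + 64 + 63 + 62 + 61 + 60 + 59 + 58 + 57 + 56 + 55 + 54 + 53 + 52 + 51 + 50 + 49 + 48 + 47 + 46 + 45 + 44 + 43 + 42 + 41 + 40 + 39 + 38 + 37 + 36 + 35 + 34 + 33 + 32 + 31 + 30 + 29 + 28 + 27 + 26 + 25 + 24 + 23 + 22 + 21 + 20 + 19 + 18 + 17 + 16 + 15 + 14 + 13 + 12 + 11 + 10 + 9 + 8 + 7 + 6 + 5 + 4 + 3 + 2 + 1 + 0
= 2850

2850


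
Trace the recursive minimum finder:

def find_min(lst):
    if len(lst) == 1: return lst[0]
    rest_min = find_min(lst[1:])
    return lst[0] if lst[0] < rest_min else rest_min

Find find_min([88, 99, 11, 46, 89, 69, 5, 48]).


find_min([88, 99, 11, 46, 89, 69, 5, 48]): compare 88 with find_min([99, 11, 46, 89, 69, 5, 48])
find_min([99, 11, 46, 89, 69, 5, 48]): compare 99 with find_min([11, 46, 89, 69, 5, 48])
find_min([11, 46, 89, 69, 5, 48]): compare 11 with find_min([46, 89, 69, 5, 48])
find_min([46, 89, 69, 5, 48]): compare 46 with find_min([89, 69, 5, 48])
find_min([89, 69, 5, 48]): compare 89 with find_min([69, 5, 48])
find_min([69, 5, 48]): compare 69 with find_min([5, 48])
find_min([5, 48]): compare 5 with find_min([48])
find_min([48]) = 48  (base case)
Compare 5 with 48 -> 5
Compare 69 with 5 -> 5
Compare 89 with 5 -> 5
Compare 46 with 5 -> 5
Compare 11 with 5 -> 5
Compare 99 with 5 -> 5
Compare 88 with 5 -> 5

5


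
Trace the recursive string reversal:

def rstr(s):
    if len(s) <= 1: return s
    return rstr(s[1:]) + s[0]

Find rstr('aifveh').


rstr('aifveh') = rstr('ifveh') + 'a'
rstr('ifveh') = rstr('fveh') + 'i'
rstr('fveh') = rstr('veh') + 'f'
rstr('veh') = rstr('eh') + 'v'
rstr('eh') = rstr('h') + 'e'
rstr('h') = 'h'  (base case)
Concatenating: 'h' + 'e' + 'v' + 'f' + 'i' + 'a' = 'hevfia'

hevfia


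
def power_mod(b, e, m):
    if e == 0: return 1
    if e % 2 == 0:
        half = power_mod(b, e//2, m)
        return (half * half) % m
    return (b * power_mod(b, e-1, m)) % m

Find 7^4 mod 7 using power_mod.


power_mod(7, 4, 7): e is even, compute power_mod(7, 2, 7)
  power_mod(7, 2, 7): e is even, compute power_mod(7, 1, 7)
    power_mod(7, 1, 7): e is odd, compute power_mod(7, 0, 7)
      power_mod(7, 0, 7) = 1
    (7 * 1) % 7 = 0
  half=0, (0*0) % 7 = 0
half=0, (0*0) % 7 = 0

0


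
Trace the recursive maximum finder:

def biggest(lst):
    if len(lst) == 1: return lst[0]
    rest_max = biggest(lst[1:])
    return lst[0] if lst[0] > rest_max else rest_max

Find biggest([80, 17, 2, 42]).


biggest([80, 17, 2, 42]): compare 80 with biggest([17, 2, 42])
biggest([17, 2, 42]): compare 17 with biggest([2, 42])
biggest([2, 42]): compare 2 with biggest([42])
biggest([42]) = 42  (base case)
Compare 2 with 42 -> 42
Compare 17 with 42 -> 42
Compare 80 with 42 -> 80

80


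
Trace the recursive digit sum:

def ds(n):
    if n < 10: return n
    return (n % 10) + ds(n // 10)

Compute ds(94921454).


ds(94921454) = 4 + ds(9492145)
ds(9492145) = 5 + ds(949214)
ds(949214) = 4 + ds(94921)
ds(94921) = 1 + ds(9492)
ds(9492) = 2 + ds(949)
ds(949) = 9 + ds(94)
ds(94) = 4 + ds(9)
ds(9) = 9  (base case)
Total: 4 + 5 + 4 + 1 + 2 + 9 + 4 + 9 = 38

38


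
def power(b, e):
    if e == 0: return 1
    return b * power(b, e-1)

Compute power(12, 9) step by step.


power(12, 9)
= 12 * power(12, 8)
= 12 * 12 * power(12, 7)
= 12 * 12 * 12 * power(12, 6)
= 12 * 12 * 12 * 12 * power(12, 5)
= 12 * 12 * 12 * 12 * 12 * power(12, 4)
= 12 * 12 * 12 * 12 * 12 * 12 * power(12, 3)
= 12 * 12 * 12 * 12 * 12 * 12 * 12 * power(12, 2)
= 12 * 12 * 12 * 12 * 12 * 12 * 12 * 12 * power(12, 1)
= 12 * 12 * 12 * 12 * 12 * 12 * 12 * 12 * 12 * power(12, 0)
= 12 * 12 * 12 * 12 * 12 * 12 * 12 * 12 * 12 * 1
= 5159780352

5159780352


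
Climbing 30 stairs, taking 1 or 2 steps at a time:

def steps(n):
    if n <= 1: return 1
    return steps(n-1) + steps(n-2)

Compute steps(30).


Building up from base cases:
steps(0) = 1
steps(1) = 1
steps(2) = steps(1) + steps(0) = 1 + 1 = 2
steps(3) = steps(2) + steps(1) = 2 + 1 = 3
steps(4) = steps(3) + steps(2) = 3 + 2 = 5
steps(5) = steps(4) + steps(3) = 5 + 3 = 8
steps(6) = steps(5) + steps(4) = 8 + 5 = 13
steps(7) = steps(6) + steps(5) = 13 + 8 = 21
steps(8) = steps(7) + steps(6) = 21 + 13 = 34
steps(9) = steps(8) + steps(7) = 34 + 21 = 55
steps(10) = steps(9) + steps(8) = 55 + 34 = 89
steps(11) = steps(10) + steps(9) = 89 + 55 = 144
steps(12) = steps(11) + steps(10) = 144 + 89 = 233
steps(13) = steps(12) + steps(11) = 233 + 144 = 377
steps(14) = steps(13) + steps(12) = 377 + 233 = 610
steps(15) = steps(14) + steps(13) = 610 + 377 = 987
steps(16) = steps(15) + steps(14) = 987 + 610 = 1597
steps(17) = steps(16) + steps(15) = 1597 + 987 = 2584
steps(18) = steps(17) + steps(16) = 2584 + 1597 = 4181
steps(19) = steps(18) + steps(17) = 4181 + 2584 = 6765
steps(20) = steps(19) + steps(18) = 6765 + 4181 = 10946
steps(21) = steps(20) + steps(19) = 10946 + 6765 = 17711
steps(22) = steps(21) + steps(20) = 17711 + 10946 = 28657
steps(23) = steps(22) + steps(21) = 28657 + 17711 = 46368
steps(24) = steps(23) + steps(22) = 46368 + 28657 = 75025
steps(25) = steps(24) + steps(23) = 75025 + 46368 = 121393
steps(26) = steps(25) + steps(24) = 121393 + 75025 = 196418
steps(27) = steps(26) + steps(25) = 196418 + 121393 = 317811
steps(28) = steps(27) + steps(26) = 317811 + 196418 = 514229
steps(29) = steps(28) + steps(27) = 514229 + 317811 = 832040
steps(30) = steps(29) + steps(28) = 832040 + 514229 = 1346269

1346269


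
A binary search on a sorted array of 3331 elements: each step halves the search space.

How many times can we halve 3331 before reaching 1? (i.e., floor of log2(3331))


3331 / 2 = 1665
1665 / 2 = 832
832 / 2 = 416
416 / 2 = 208
208 / 2 = 104
104 / 2 = 52
52 / 2 = 26
26 / 2 = 13
13 / 2 = 6
6 / 2 = 3
3 / 2 = 1
Reached 1 after 11 halvings

11


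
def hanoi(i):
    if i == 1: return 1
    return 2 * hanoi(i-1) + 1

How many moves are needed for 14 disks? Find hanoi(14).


hanoi(14) = 2 * hanoi(13) + 1
hanoi(13) = 2 * hanoi(12) + 1
hanoi(12) = 2 * hanoi(11) + 1
hanoi(11) = 2 * hanoi(10) + 1
hanoi(10) = 2 * hanoi(9) + 1
hanoi(9) = 2 * hanoi(8) + 1
hanoi(8) = 2 * hanoi(7) + 1
hanoi(7) = 2 * hanoi(6) + 1
hanoi(6) = 2 * hanoi(5) + 1
hanoi(5) = 2 * hanoi(4) + 1
hanoi(4) = 2 * hanoi(3) + 1
hanoi(3) = 2 * hanoi(2) + 1
hanoi(2) = 2 * hanoi(1) + 1
hanoi(1) = 1  (base case)
hanoi(2) = 2 * 1 + 1 = 3
hanoi(3) = 2 * 3 + 1 = 7
hanoi(4) = 2 * 7 + 1 = 15
hanoi(5) = 2 * 15 + 1 = 31
hanoi(6) = 2 * 31 + 1 = 63
hanoi(7) = 2 * 63 + 1 = 127
hanoi(8) = 2 * 127 + 1 = 255
hanoi(9) = 2 * 255 + 1 = 511
hanoi(10) = 2 * 511 + 1 = 1023
hanoi(11) = 2 * 1023 + 1 = 2047
hanoi(12) = 2 * 2047 + 1 = 4095
hanoi(13) = 2 * 4095 + 1 = 8191
hanoi(14) = 2 * 8191 + 1 = 16383

16383


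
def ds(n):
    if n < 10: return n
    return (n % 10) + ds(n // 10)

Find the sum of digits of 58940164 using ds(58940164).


ds(58940164) = 4 + ds(5894016)
ds(5894016) = 6 + ds(589401)
ds(589401) = 1 + ds(58940)
ds(58940) = 0 + ds(5894)
ds(5894) = 4 + ds(589)
ds(589) = 9 + ds(58)
ds(58) = 8 + ds(5)
ds(5) = 5  (base case)
Total: 4 + 6 + 1 + 0 + 4 + 9 + 8 + 5 = 37

37


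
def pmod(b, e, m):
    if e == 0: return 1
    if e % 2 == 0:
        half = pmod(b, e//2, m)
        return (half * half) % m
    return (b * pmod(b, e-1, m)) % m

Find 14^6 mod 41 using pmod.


pmod(14, 6, 41): e is even, compute pmod(14, 3, 41)
  pmod(14, 3, 41): e is odd, compute pmod(14, 2, 41)
    pmod(14, 2, 41): e is even, compute pmod(14, 1, 41)
      pmod(14, 1, 41): e is odd, compute pmod(14, 0, 41)
        pmod(14, 0, 41) = 1
      (14 * 1) % 41 = 14
    half=14, (14*14) % 41 = 32
  (14 * 32) % 41 = 38
half=38, (38*38) % 41 = 9

9


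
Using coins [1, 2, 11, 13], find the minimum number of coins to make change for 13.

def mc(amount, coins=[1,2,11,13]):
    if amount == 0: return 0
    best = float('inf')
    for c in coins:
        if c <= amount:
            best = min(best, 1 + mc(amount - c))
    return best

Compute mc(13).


Building up with DP:
mc(0) = 0
mc(1) = min(1+mc(0)=1+0=1) = 1
mc(2) = min(1+mc(1)=1+1=2, 1+mc(0)=1+0=1) = 1
mc(3) = min(1+mc(2)=1+1=2, 1+mc(1)=1+1=2) = 2
mc(4) = min(1+mc(3)=1+2=3, 1+mc(2)=1+1=2) = 2
mc(5) = min(1+mc(4)=1+2=3, 1+mc(3)=1+2=3) = 3
mc(6) = min(1+mc(5)=1+3=4, 1+mc(4)=1+2=3) = 3
mc(7) = min(1+mc(6)=1+3=4, 1+mc(5)=1+3=4) = 4
mc(8) = min(1+mc(7)=1+4=5, 1+mc(6)=1+3=4) = 4
mc(9) = min(1+mc(8)=1+4=5, 1+mc(7)=1+4=5) = 5
mc(10) = min(1+mc(9)=1+5=6, 1+mc(8)=1+4=5) = 5
mc(11) = min(1+mc(10)=1+5=6, 1+mc(9)=1+5=6, 1+mc(0)=1+0=1) = 1
mc(12) = min(1+mc(11)=1+1=2, 1+mc(10)=1+5=6, 1+mc(1)=1+1=2) = 2
mc(13) = min(1+mc(12)=1+2=3, 1+mc(11)=1+1=2, 1+mc(2)=1+1=2, 1+mc(0)=1+0=1) = 1

1


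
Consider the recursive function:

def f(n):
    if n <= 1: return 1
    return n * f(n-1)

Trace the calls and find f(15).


f(15)
= 15 * f(14)
= 15 * 14 * f(13)
= 15 * 14 * 13 * f(12)
= 15 * 14 * 13 * 12 * f(11)
= 15 * 14 * 13 * 12 * 11 * f(10)
= 15 * 14 * 13 * 12 * 11 * 10 * f(9)
= 15 * 14 * 13 * 12 * 11 * 10 * 9 * f(8)
= 15 * 14 * 13 * 12 * 11 * 10 * 9 * 8 * f(7)
= 15 * 14 * 13 * 12 * 11 * 10 * 9 * 8 * 7 * f(6)
= 15 * 14 * 13 * 12 * 11 * 10 * 9 * 8 * 7 * 6 * f(5)
= 15 * 14 * 13 * 12 * 11 * 10 * 9 * 8 * 7 * 6 * 5 * f(4)
= 15 * 14 * 13 * 12 * 11 * 10 * 9 * 8 * 7 * 6 * 5 * 4 * f(3)
= 15 * 14 * 13 * 12 * 11 * 10 * 9 * 8 * 7 * 6 * 5 * 4 * 3 * f(2)
= 15 * 14 * 13 * 12 * 11 * 10 * 9 * 8 * 7 * 6 * 5 * 4 * 3 * 2 * f(1)
= 15 * 14 * 13 * 12 * 11 * 10 * 9 * 8 * 7 * 6 * 5 * 4 * 3 * 2 * 1
= 1307674368000

1307674368000


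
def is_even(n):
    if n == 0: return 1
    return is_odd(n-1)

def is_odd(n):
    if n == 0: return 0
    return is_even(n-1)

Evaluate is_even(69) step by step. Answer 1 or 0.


is_even(69) = is_odd(68)
is_odd(68) = is_even(67)
is_even(67) = is_odd(66)
is_odd(66) = is_even(65)
is_even(65) = is_odd(64)
is_odd(64) = is_even(63)
is_even(63) = is_odd(62)
is_odd(62) = is_even(61)
is_even(61) = is_odd(60)
is_odd(60) = is_even(59)
is_even(59) = is_odd(58)
is_odd(58) = is_even(57)
is_even(57) = is_odd(56)
is_odd(56) = is_even(55)
is_even(55) = is_odd(54)
is_odd(54) = is_even(53)
is_even(53) = is_odd(52)
is_odd(52) = is_even(51)
is_even(51) = is_odd(50)
is_odd(50) = is_even(49)
is_even(49) = is_odd(48)
is_odd(48) = is_even(47)
is_even(47) = is_odd(46)
is_odd(46) = is_even(45)
is_even(45) = is_odd(44)
is_odd(44) = is_even(43)
is_even(43) = is_odd(42)
is_odd(42) = is_even(41)
is_even(41) = is_odd(40)
is_odd(40) = is_even(39)
is_even(39) = is_odd(38)
is_odd(38) = is_even(37)
is_even(37) = is_odd(36)
is_odd(36) = is_even(35)
is_even(35) = is_odd(34)
is_odd(34) = is_even(33)
is_even(33) = is_odd(32)
is_odd(32) = is_even(31)
is_even(31) = is_odd(30)
is_odd(30) = is_even(29)
is_even(29) = is_odd(28)
is_odd(28) = is_even(27)
is_even(27) = is_odd(26)
is_odd(26) = is_even(25)
is_even(25) = is_odd(24)
is_odd(24) = is_even(23)
is_even(23) = is_odd(22)
is_odd(22) = is_even(21)
is_even(21) = is_odd(20)
is_odd(20) = is_even(19)
is_even(19) = is_odd(18)
is_odd(18) = is_even(17)
is_even(17) = is_odd(16)
is_odd(16) = is_even(15)
is_even(15) = is_odd(14)
is_odd(14) = is_even(13)
is_even(13) = is_odd(12)
is_odd(12) = is_even(11)
is_even(11) = is_odd(10)
is_odd(10) = is_even(9)
is_even(9) = is_odd(8)
is_odd(8) = is_even(7)
is_even(7) = is_odd(6)
is_odd(6) = is_even(5)
is_even(5) = is_odd(4)
is_odd(4) = is_even(3)
is_even(3) = is_odd(2)
is_odd(2) = is_even(1)
is_even(1) = is_odd(0)
is_odd(0) = 0  (base case)
Result: 0

0


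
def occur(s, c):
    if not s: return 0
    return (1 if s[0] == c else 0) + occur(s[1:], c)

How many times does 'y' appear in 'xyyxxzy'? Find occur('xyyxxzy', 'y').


s[0]='x' != 'y' -> 0
s[0]='y' == 'y' -> 1
s[0]='y' == 'y' -> 1
s[0]='x' != 'y' -> 0
s[0]='x' != 'y' -> 0
s[0]='z' != 'y' -> 0
s[0]='y' == 'y' -> 1
Sum: 0 + 1 + 1 + 0 + 0 + 0 + 1 = 3

3


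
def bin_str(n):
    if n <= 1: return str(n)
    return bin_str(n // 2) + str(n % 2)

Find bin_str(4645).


bin_str(4645) = bin_str(2322) + '1'
bin_str(2322) = bin_str(1161) + '0'
bin_str(1161) = bin_str(580) + '1'
bin_str(580) = bin_str(290) + '0'
bin_str(290) = bin_str(145) + '0'
bin_str(145) = bin_str(72) + '1'
bin_str(72) = bin_str(36) + '0'
bin_str(36) = bin_str(18) + '0'
bin_str(18) = bin_str(9) + '0'
bin_str(9) = bin_str(4) + '1'
bin_str(4) = bin_str(2) + '0'
bin_str(2) = bin_str(1) + '0'
bin_str(1) = '1'  (base case)
Concatenating: '1' + '0' + '0' + '1' + '0' + '0' + '0' + '1' + '0' + '0' + '1' + '0' + '1' = '1001000100101'

1001000100101


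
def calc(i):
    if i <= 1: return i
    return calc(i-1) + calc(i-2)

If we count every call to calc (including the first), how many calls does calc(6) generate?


Let C(n) = total calls for calc(n)
C(0) = 1, C(1) = 1
C(2) = 1 + C(1) + C(0) = 1 + 1 + 1 = 3
C(3) = 1 + C(2) + C(1) = 1 + 3 + 1 = 5
C(4) = 1 + C(3) + C(2) = 1 + 5 + 3 = 9
C(5) = 1 + C(4) + C(3) = 1 + 9 + 5 = 15
C(6) = 1 + C(5) + C(4) = 1 + 15 + 9 = 25

25


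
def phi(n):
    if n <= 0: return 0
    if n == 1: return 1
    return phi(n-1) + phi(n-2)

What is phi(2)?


Computing phi(2) bottom-up:
phi(0) = 0
phi(1) = 1
phi(2) = phi(1) + phi(0) = 1 + 0 = 1

1


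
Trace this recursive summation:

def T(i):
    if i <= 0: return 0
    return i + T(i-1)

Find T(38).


T(38)
= 38 + 37 + 36 + 35 + 34 + 33 + 32 + 31 + 30 + 29 + 28 + 27 + 26 + 25 + 24 + 23 + 22 + 21 + 20 + 19 + 18 + 17 + 16 + 15 + 14 + 13 + 12 + 11 + 10 + 9 + 8 + 7 + 6 + 5 + 4 + 3 + 2 + 1 + T(0)
= 38 + 37 + 36 + 35 + 34 + 33 + 32 + 31 + 30 + 29 + 28 + 27 + 26 + 25 + 24 + 23 + 22 + 21 + 20 + 19 + 18 + 17 + 16 + 15 + 14 + 13 + 12 + 11 + 10 + 9 + 8 + 7 + 6 + 5 + 4 + 3 + 2 + 1 + 0
= 741

741


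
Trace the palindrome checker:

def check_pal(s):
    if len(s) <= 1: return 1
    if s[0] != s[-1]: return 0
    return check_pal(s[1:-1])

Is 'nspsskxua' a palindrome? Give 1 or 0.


check_pal('nspsskxua'): s[0]='n' != s[-1]='a' -> return 0
Result: 0 (not a palindrome)

0


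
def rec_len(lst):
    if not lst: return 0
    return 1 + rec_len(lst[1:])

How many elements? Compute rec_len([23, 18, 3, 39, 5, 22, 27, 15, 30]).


rec_len([23, 18, 3, 39, 5, 22, 27, 15, 30]) = 1 + rec_len([18, 3, 39, 5, 22, 27, 15, 30])
rec_len([18, 3, 39, 5, 22, 27, 15, 30]) = 1 + rec_len([3, 39, 5, 22, 27, 15, 30])
rec_len([3, 39, 5, 22, 27, 15, 30]) = 1 + rec_len([39, 5, 22, 27, 15, 30])
rec_len([39, 5, 22, 27, 15, 30]) = 1 + rec_len([5, 22, 27, 15, 30])
rec_len([5, 22, 27, 15, 30]) = 1 + rec_len([22, 27, 15, 30])
rec_len([22, 27, 15, 30]) = 1 + rec_len([27, 15, 30])
rec_len([27, 15, 30]) = 1 + rec_len([15, 30])
rec_len([15, 30]) = 1 + rec_len([30])
rec_len([30]) = 1 + rec_len([])
rec_len([]) = 0  (base case)
Unwinding: 1 + 1 + 1 + 1 + 1 + 1 + 1 + 1 + 1 + 0 = 9

9


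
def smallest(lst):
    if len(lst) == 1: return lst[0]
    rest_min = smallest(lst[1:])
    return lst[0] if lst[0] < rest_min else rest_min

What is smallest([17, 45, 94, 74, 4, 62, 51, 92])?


smallest([17, 45, 94, 74, 4, 62, 51, 92]): compare 17 with smallest([45, 94, 74, 4, 62, 51, 92])
smallest([45, 94, 74, 4, 62, 51, 92]): compare 45 with smallest([94, 74, 4, 62, 51, 92])
smallest([94, 74, 4, 62, 51, 92]): compare 94 with smallest([74, 4, 62, 51, 92])
smallest([74, 4, 62, 51, 92]): compare 74 with smallest([4, 62, 51, 92])
smallest([4, 62, 51, 92]): compare 4 with smallest([62, 51, 92])
smallest([62, 51, 92]): compare 62 with smallest([51, 92])
smallest([51, 92]): compare 51 with smallest([92])
smallest([92]) = 92  (base case)
Compare 51 with 92 -> 51
Compare 62 with 51 -> 51
Compare 4 with 51 -> 4
Compare 74 with 4 -> 4
Compare 94 with 4 -> 4
Compare 45 with 4 -> 4
Compare 17 with 4 -> 4

4


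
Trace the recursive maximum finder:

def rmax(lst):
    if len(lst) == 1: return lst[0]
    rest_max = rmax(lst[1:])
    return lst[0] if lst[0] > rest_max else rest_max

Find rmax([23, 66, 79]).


rmax([23, 66, 79]): compare 23 with rmax([66, 79])
rmax([66, 79]): compare 66 with rmax([79])
rmax([79]) = 79  (base case)
Compare 66 with 79 -> 79
Compare 23 with 79 -> 79

79


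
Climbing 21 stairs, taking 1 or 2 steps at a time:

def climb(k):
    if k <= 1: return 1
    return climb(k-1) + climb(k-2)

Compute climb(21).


Building up from base cases:
climb(0) = 1
climb(1) = 1
climb(2) = climb(1) + climb(0) = 1 + 1 = 2
climb(3) = climb(2) + climb(1) = 2 + 1 = 3
climb(4) = climb(3) + climb(2) = 3 + 2 = 5
climb(5) = climb(4) + climb(3) = 5 + 3 = 8
climb(6) = climb(5) + climb(4) = 8 + 5 = 13
climb(7) = climb(6) + climb(5) = 13 + 8 = 21
climb(8) = climb(7) + climb(6) = 21 + 13 = 34
climb(9) = climb(8) + climb(7) = 34 + 21 = 55
climb(10) = climb(9) + climb(8) = 55 + 34 = 89
climb(11) = climb(10) + climb(9) = 89 + 55 = 144
climb(12) = climb(11) + climb(10) = 144 + 89 = 233
climb(13) = climb(12) + climb(11) = 233 + 144 = 377
climb(14) = climb(13) + climb(12) = 377 + 233 = 610
climb(15) = climb(14) + climb(13) = 610 + 377 = 987
climb(16) = climb(15) + climb(14) = 987 + 610 = 1597
climb(17) = climb(16) + climb(15) = 1597 + 987 = 2584
climb(18) = climb(17) + climb(16) = 2584 + 1597 = 4181
climb(19) = climb(18) + climb(17) = 4181 + 2584 = 6765
climb(20) = climb(19) + climb(18) = 6765 + 4181 = 10946
climb(21) = climb(20) + climb(19) = 10946 + 6765 = 17711

17711


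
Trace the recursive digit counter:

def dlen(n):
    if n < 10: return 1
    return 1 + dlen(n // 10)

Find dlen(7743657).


dlen(7743657) = 1 + dlen(774365)
dlen(774365) = 1 + dlen(77436)
dlen(77436) = 1 + dlen(7743)
dlen(7743) = 1 + dlen(774)
dlen(774) = 1 + dlen(77)
dlen(77) = 1 + dlen(7)
dlen(7) = 1  (base case: 7 < 10)
Unwinding: 1 + 1 + 1 + 1 + 1 + 1 + 1 = 7

7


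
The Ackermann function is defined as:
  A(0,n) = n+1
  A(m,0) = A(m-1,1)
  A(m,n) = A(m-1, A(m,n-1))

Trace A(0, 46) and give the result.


A(0, 46) = 47
Result: A(0, 46) = 47

47


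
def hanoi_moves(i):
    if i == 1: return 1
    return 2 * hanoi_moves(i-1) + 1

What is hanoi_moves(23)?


hanoi_moves(23) = 2 * hanoi_moves(22) + 1
hanoi_moves(22) = 2 * hanoi_moves(21) + 1
hanoi_moves(21) = 2 * hanoi_moves(20) + 1
hanoi_moves(20) = 2 * hanoi_moves(19) + 1
hanoi_moves(19) = 2 * hanoi_moves(18) + 1
hanoi_moves(18) = 2 * hanoi_moves(17) + 1
hanoi_moves(17) = 2 * hanoi_moves(16) + 1
hanoi_moves(16) = 2 * hanoi_moves(15) + 1
hanoi_moves(15) = 2 * hanoi_moves(14) + 1
hanoi_moves(14) = 2 * hanoi_moves(13) + 1
hanoi_moves(13) = 2 * hanoi_moves(12) + 1
hanoi_moves(12) = 2 * hanoi_moves(11) + 1
hanoi_moves(11) = 2 * hanoi_moves(10) + 1
hanoi_moves(10) = 2 * hanoi_moves(9) + 1
hanoi_moves(9) = 2 * hanoi_moves(8) + 1
hanoi_moves(8) = 2 * hanoi_moves(7) + 1
hanoi_moves(7) = 2 * hanoi_moves(6) + 1
hanoi_moves(6) = 2 * hanoi_moves(5) + 1
hanoi_moves(5) = 2 * hanoi_moves(4) + 1
hanoi_moves(4) = 2 * hanoi_moves(3) + 1
hanoi_moves(3) = 2 * hanoi_moves(2) + 1
hanoi_moves(2) = 2 * hanoi_moves(1) + 1
hanoi_moves(1) = 1  (base case)
hanoi_moves(2) = 2 * 1 + 1 = 3
hanoi_moves(3) = 2 * 3 + 1 = 7
hanoi_moves(4) = 2 * 7 + 1 = 15
hanoi_moves(5) = 2 * 15 + 1 = 31
hanoi_moves(6) = 2 * 31 + 1 = 63
hanoi_moves(7) = 2 * 63 + 1 = 127
hanoi_moves(8) = 2 * 127 + 1 = 255
hanoi_moves(9) = 2 * 255 + 1 = 511
hanoi_moves(10) = 2 * 511 + 1 = 1023
hanoi_moves(11) = 2 * 1023 + 1 = 2047
hanoi_moves(12) = 2 * 2047 + 1 = 4095
hanoi_moves(13) = 2 * 4095 + 1 = 8191
hanoi_moves(14) = 2 * 8191 + 1 = 16383
hanoi_moves(15) = 2 * 16383 + 1 = 32767
hanoi_moves(16) = 2 * 32767 + 1 = 65535
hanoi_moves(17) = 2 * 65535 + 1 = 131071
hanoi_moves(18) = 2 * 131071 + 1 = 262143
hanoi_moves(19) = 2 * 262143 + 1 = 524287
hanoi_moves(20) = 2 * 524287 + 1 = 1048575
hanoi_moves(21) = 2 * 1048575 + 1 = 2097151
hanoi_moves(22) = 2 * 2097151 + 1 = 4194303
hanoi_moves(23) = 2 * 4194303 + 1 = 8388607

8388607


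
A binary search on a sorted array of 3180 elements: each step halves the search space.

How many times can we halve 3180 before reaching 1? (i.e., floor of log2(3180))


3180 / 2 = 1590
1590 / 2 = 795
795 / 2 = 397
397 / 2 = 198
198 / 2 = 99
99 / 2 = 49
49 / 2 = 24
24 / 2 = 12
12 / 2 = 6
6 / 2 = 3
3 / 2 = 1
Reached 1 after 11 halvings

11


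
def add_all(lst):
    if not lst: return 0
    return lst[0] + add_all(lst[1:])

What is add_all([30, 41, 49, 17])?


add_all([30, 41, 49, 17]) = 30 + add_all([41, 49, 17])
add_all([41, 49, 17]) = 41 + add_all([49, 17])
add_all([49, 17]) = 49 + add_all([17])
add_all([17]) = 17 + add_all([])
add_all([]) = 0  (base case)
Total: 30 + 41 + 49 + 17 + 0 = 137

137


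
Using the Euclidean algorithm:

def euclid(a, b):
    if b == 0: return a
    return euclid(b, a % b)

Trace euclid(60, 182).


euclid(60, 182) = euclid(182, 60)
euclid(182, 60) = euclid(60, 2)
euclid(60, 2) = euclid(2, 0)
euclid(2, 0) = 2  (base case)

2


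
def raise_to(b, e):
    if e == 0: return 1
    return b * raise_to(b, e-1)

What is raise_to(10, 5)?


raise_to(10, 5)
= 10 * raise_to(10, 4)
= 10 * 10 * raise_to(10, 3)
= 10 * 10 * 10 * raise_to(10, 2)
= 10 * 10 * 10 * 10 * raise_to(10, 1)
= 10 * 10 * 10 * 10 * 10 * raise_to(10, 0)
= 10 * 10 * 10 * 10 * 10 * 1
= 100000

100000


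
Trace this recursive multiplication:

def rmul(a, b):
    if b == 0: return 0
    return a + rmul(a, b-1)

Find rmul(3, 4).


rmul(3, 4) = 3 + rmul(3, 3)
rmul(3, 3) = 3 + rmul(3, 2)
rmul(3, 2) = 3 + rmul(3, 1)
rmul(3, 1) = 3 + rmul(3, 0)
rmul(3, 0) = 0  (base case)
Total: 3 + 3 + 3 + 3 + 0 = 12

12


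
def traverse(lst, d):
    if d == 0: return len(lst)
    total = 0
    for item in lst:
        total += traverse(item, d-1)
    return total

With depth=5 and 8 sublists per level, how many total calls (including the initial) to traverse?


At depth 0 (root): 1 call
At depth 1: each of 1 parents calls traverse on 8 children = 8 calls
At depth 2: each of 8 parents calls traverse on 8 children = 64 calls
At depth 3: each of 64 parents calls traverse on 8 children = 512 calls
At depth 4: each of 512 parents calls traverse on 8 children = 4096 calls
At depth 5: each of 4096 parents calls traverse on 8 children = 32768 calls
Total: 1 + 8 + 64 + 512 + 4096 + 32768 = 37449

37449


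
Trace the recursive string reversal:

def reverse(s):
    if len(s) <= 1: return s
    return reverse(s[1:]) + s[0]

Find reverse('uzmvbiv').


reverse('uzmvbiv') = reverse('zmvbiv') + 'u'
reverse('zmvbiv') = reverse('mvbiv') + 'z'
reverse('mvbiv') = reverse('vbiv') + 'm'
reverse('vbiv') = reverse('biv') + 'v'
reverse('biv') = reverse('iv') + 'b'
reverse('iv') = reverse('v') + 'i'
reverse('v') = 'v'  (base case)
Concatenating: 'v' + 'i' + 'b' + 'v' + 'm' + 'z' + 'u' = 'vibvmzu'

vibvmzu


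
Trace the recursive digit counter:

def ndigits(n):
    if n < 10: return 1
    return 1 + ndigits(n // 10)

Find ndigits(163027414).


ndigits(163027414) = 1 + ndigits(16302741)
ndigits(16302741) = 1 + ndigits(1630274)
ndigits(1630274) = 1 + ndigits(163027)
ndigits(163027) = 1 + ndigits(16302)
ndigits(16302) = 1 + ndigits(1630)
ndigits(1630) = 1 + ndigits(163)
ndigits(163) = 1 + ndigits(16)
ndigits(16) = 1 + ndigits(1)
ndigits(1) = 1  (base case: 1 < 10)
Unwinding: 1 + 1 + 1 + 1 + 1 + 1 + 1 + 1 + 1 = 9

9


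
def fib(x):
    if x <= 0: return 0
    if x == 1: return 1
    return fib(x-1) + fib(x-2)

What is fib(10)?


Computing fib(10) bottom-up:
fib(0) = 0
fib(1) = 1
fib(2) = fib(1) + fib(0) = 1 + 0 = 1
fib(3) = fib(2) + fib(1) = 1 + 1 = 2
fib(4) = fib(3) + fib(2) = 2 + 1 = 3
fib(5) = fib(4) + fib(3) = 3 + 2 = 5
fib(6) = fib(5) + fib(4) = 5 + 3 = 8
fib(7) = fib(6) + fib(5) = 8 + 5 = 13
fib(8) = fib(7) + fib(6) = 13 + 8 = 21
fib(9) = fib(8) + fib(7) = 21 + 13 = 34
fib(10) = fib(9) + fib(8) = 34 + 21 = 55

55


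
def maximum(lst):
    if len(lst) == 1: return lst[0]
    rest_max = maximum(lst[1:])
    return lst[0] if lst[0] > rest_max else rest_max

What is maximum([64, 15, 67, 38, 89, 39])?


maximum([64, 15, 67, 38, 89, 39]): compare 64 with maximum([15, 67, 38, 89, 39])
maximum([15, 67, 38, 89, 39]): compare 15 with maximum([67, 38, 89, 39])
maximum([67, 38, 89, 39]): compare 67 with maximum([38, 89, 39])
maximum([38, 89, 39]): compare 38 with maximum([89, 39])
maximum([89, 39]): compare 89 with maximum([39])
maximum([39]) = 39  (base case)
Compare 89 with 39 -> 89
Compare 38 with 89 -> 89
Compare 67 with 89 -> 89
Compare 15 with 89 -> 89
Compare 64 with 89 -> 89

89


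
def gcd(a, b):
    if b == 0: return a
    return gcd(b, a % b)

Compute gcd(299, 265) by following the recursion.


gcd(299, 265) = gcd(265, 34)
gcd(265, 34) = gcd(34, 27)
gcd(34, 27) = gcd(27, 7)
gcd(27, 7) = gcd(7, 6)
gcd(7, 6) = gcd(6, 1)
gcd(6, 1) = gcd(1, 0)
gcd(1, 0) = 1  (base case)

1


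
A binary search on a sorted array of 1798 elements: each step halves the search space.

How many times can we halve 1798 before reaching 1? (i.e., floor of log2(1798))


1798 / 2 = 899
899 / 2 = 449
449 / 2 = 224
224 / 2 = 112
112 / 2 = 56
56 / 2 = 28
28 / 2 = 14
14 / 2 = 7
7 / 2 = 3
3 / 2 = 1
Reached 1 after 10 halvings

10


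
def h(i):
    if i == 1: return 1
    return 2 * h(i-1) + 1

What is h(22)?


h(22) = 2 * h(21) + 1
h(21) = 2 * h(20) + 1
h(20) = 2 * h(19) + 1
h(19) = 2 * h(18) + 1
h(18) = 2 * h(17) + 1
h(17) = 2 * h(16) + 1
h(16) = 2 * h(15) + 1
h(15) = 2 * h(14) + 1
h(14) = 2 * h(13) + 1
h(13) = 2 * h(12) + 1
h(12) = 2 * h(11) + 1
h(11) = 2 * h(10) + 1
h(10) = 2 * h(9) + 1
h(9) = 2 * h(8) + 1
h(8) = 2 * h(7) + 1
h(7) = 2 * h(6) + 1
h(6) = 2 * h(5) + 1
h(5) = 2 * h(4) + 1
h(4) = 2 * h(3) + 1
h(3) = 2 * h(2) + 1
h(2) = 2 * h(1) + 1
h(1) = 1  (base case)
h(2) = 2 * 1 + 1 = 3
h(3) = 2 * 3 + 1 = 7
h(4) = 2 * 7 + 1 = 15
h(5) = 2 * 15 + 1 = 31
h(6) = 2 * 31 + 1 = 63
h(7) = 2 * 63 + 1 = 127
h(8) = 2 * 127 + 1 = 255
h(9) = 2 * 255 + 1 = 511
h(10) = 2 * 511 + 1 = 1023
h(11) = 2 * 1023 + 1 = 2047
h(12) = 2 * 2047 + 1 = 4095
h(13) = 2 * 4095 + 1 = 8191
h(14) = 2 * 8191 + 1 = 16383
h(15) = 2 * 16383 + 1 = 32767
h(16) = 2 * 32767 + 1 = 65535
h(17) = 2 * 65535 + 1 = 131071
h(18) = 2 * 131071 + 1 = 262143
h(19) = 2 * 262143 + 1 = 524287
h(20) = 2 * 524287 + 1 = 1048575
h(21) = 2 * 1048575 + 1 = 2097151
h(22) = 2 * 2097151 + 1 = 4194303

4194303


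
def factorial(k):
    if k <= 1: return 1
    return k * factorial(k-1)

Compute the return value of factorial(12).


factorial(12)
= 12 * factorial(11)
= 12 * 11 * factorial(10)
= 12 * 11 * 10 * factorial(9)
= 12 * 11 * 10 * 9 * factorial(8)
= 12 * 11 * 10 * 9 * 8 * factorial(7)
= 12 * 11 * 10 * 9 * 8 * 7 * factorial(6)
= 12 * 11 * 10 * 9 * 8 * 7 * 6 * factorial(5)
= 12 * 11 * 10 * 9 * 8 * 7 * 6 * 5 * factorial(4)
= 12 * 11 * 10 * 9 * 8 * 7 * 6 * 5 * 4 * factorial(3)
= 12 * 11 * 10 * 9 * 8 * 7 * 6 * 5 * 4 * 3 * factorial(2)
= 12 * 11 * 10 * 9 * 8 * 7 * 6 * 5 * 4 * 3 * 2 * factorial(1)
= 12 * 11 * 10 * 9 * 8 * 7 * 6 * 5 * 4 * 3 * 2 * 1
= 479001600

479001600


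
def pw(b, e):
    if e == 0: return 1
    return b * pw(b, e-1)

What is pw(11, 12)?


pw(11, 12)
= 11 * pw(11, 11)
= 11 * 11 * pw(11, 10)
= 11 * 11 * 11 * pw(11, 9)
= 11 * 11 * 11 * 11 * pw(11, 8)
= 11 * 11 * 11 * 11 * 11 * pw(11, 7)
= 11 * 11 * 11 * 11 * 11 * 11 * pw(11, 6)
= 11 * 11 * 11 * 11 * 11 * 11 * 11 * pw(11, 5)
= 11 * 11 * 11 * 11 * 11 * 11 * 11 * 11 * pw(11, 4)
= 11 * 11 * 11 * 11 * 11 * 11 * 11 * 11 * 11 * pw(11, 3)
= 11 * 11 * 11 * 11 * 11 * 11 * 11 * 11 * 11 * 11 * pw(11, 2)
= 11 * 11 * 11 * 11 * 11 * 11 * 11 * 11 * 11 * 11 * 11 * pw(11, 1)
= 11 * 11 * 11 * 11 * 11 * 11 * 11 * 11 * 11 * 11 * 11 * 11 * pw(11, 0)
= 11 * 11 * 11 * 11 * 11 * 11 * 11 * 11 * 11 * 11 * 11 * 11 * 1
= 3138428376721

3138428376721


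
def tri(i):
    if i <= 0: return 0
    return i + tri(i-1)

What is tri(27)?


tri(27)
= 27 + 26 + 25 + 24 + 23 + 22 + 21 + 20 + 19 + 18 + 17 + 16 + 15 + 14 + 13 + 12 + 11 + 10 + 9 + 8 + 7 + 6 + 5 + 4 + 3 + 2 + 1 + tri(0)
= 27 + 26 + 25 + 24 + 23 + 22 + 21 + 20 + 19 + 18 + 17 + 16 + 15 + 14 + 13 + 12 + 11 + 10 + 9 + 8 + 7 + 6 + 5 + 4 + 3 + 2 + 1 + 0
= 378

378


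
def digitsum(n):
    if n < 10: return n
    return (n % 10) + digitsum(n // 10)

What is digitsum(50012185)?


digitsum(50012185) = 5 + digitsum(5001218)
digitsum(5001218) = 8 + digitsum(500121)
digitsum(500121) = 1 + digitsum(50012)
digitsum(50012) = 2 + digitsum(5001)
digitsum(5001) = 1 + digitsum(500)
digitsum(500) = 0 + digitsum(50)
digitsum(50) = 0 + digitsum(5)
digitsum(5) = 5  (base case)
Total: 5 + 8 + 1 + 2 + 1 + 0 + 0 + 5 = 22

22


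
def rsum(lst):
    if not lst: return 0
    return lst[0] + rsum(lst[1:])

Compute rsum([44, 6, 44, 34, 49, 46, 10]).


rsum([44, 6, 44, 34, 49, 46, 10]) = 44 + rsum([6, 44, 34, 49, 46, 10])
rsum([6, 44, 34, 49, 46, 10]) = 6 + rsum([44, 34, 49, 46, 10])
rsum([44, 34, 49, 46, 10]) = 44 + rsum([34, 49, 46, 10])
rsum([34, 49, 46, 10]) = 34 + rsum([49, 46, 10])
rsum([49, 46, 10]) = 49 + rsum([46, 10])
rsum([46, 10]) = 46 + rsum([10])
rsum([10]) = 10 + rsum([])
rsum([]) = 0  (base case)
Total: 44 + 6 + 44 + 34 + 49 + 46 + 10 + 0 = 233

233


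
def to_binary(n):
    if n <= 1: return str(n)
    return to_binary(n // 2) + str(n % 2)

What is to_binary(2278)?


to_binary(2278) = to_binary(1139) + '0'
to_binary(1139) = to_binary(569) + '1'
to_binary(569) = to_binary(284) + '1'
to_binary(284) = to_binary(142) + '0'
to_binary(142) = to_binary(71) + '0'
to_binary(71) = to_binary(35) + '1'
to_binary(35) = to_binary(17) + '1'
to_binary(17) = to_binary(8) + '1'
to_binary(8) = to_binary(4) + '0'
to_binary(4) = to_binary(2) + '0'
to_binary(2) = to_binary(1) + '0'
to_binary(1) = '1'  (base case)
Concatenating: '1' + '0' + '0' + '0' + '1' + '1' + '1' + '0' + '0' + '1' + '1' + '0' = '100011100110'

100011100110


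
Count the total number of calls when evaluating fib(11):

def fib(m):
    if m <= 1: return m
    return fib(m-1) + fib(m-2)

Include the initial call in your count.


Let C(n) = total calls for fib(n)
C(0) = 1, C(1) = 1
C(2) = 1 + C(1) + C(0) = 1 + 1 + 1 = 3
C(3) = 1 + C(2) + C(1) = 1 + 3 + 1 = 5
C(4) = 1 + C(3) + C(2) = 1 + 5 + 3 = 9
C(5) = 1 + C(4) + C(3) = 1 + 9 + 5 = 15
C(6) = 1 + C(5) + C(4) = 1 + 15 + 9 = 25
C(7) = 1 + C(6) + C(5) = 1 + 25 + 15 = 41
C(8) = 1 + C(7) + C(6) = 1 + 41 + 25 = 67
C(9) = 1 + C(8) + C(7) = 1 + 67 + 41 = 109
C(10) = 1 + C(9) + C(8) = 1 + 109 + 67 = 177
C(11) = 1 + C(10) + C(9) = 1 + 177 + 109 = 287

287


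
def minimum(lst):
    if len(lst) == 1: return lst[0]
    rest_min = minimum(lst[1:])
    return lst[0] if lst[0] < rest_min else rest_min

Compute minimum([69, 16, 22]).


minimum([69, 16, 22]): compare 69 with minimum([16, 22])
minimum([16, 22]): compare 16 with minimum([22])
minimum([22]) = 22  (base case)
Compare 16 with 22 -> 16
Compare 69 with 16 -> 16

16


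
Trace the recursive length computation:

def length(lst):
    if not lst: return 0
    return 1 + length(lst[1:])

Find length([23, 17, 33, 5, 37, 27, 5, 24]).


length([23, 17, 33, 5, 37, 27, 5, 24]) = 1 + length([17, 33, 5, 37, 27, 5, 24])
length([17, 33, 5, 37, 27, 5, 24]) = 1 + length([33, 5, 37, 27, 5, 24])
length([33, 5, 37, 27, 5, 24]) = 1 + length([5, 37, 27, 5, 24])
length([5, 37, 27, 5, 24]) = 1 + length([37, 27, 5, 24])
length([37, 27, 5, 24]) = 1 + length([27, 5, 24])
length([27, 5, 24]) = 1 + length([5, 24])
length([5, 24]) = 1 + length([24])
length([24]) = 1 + length([])
length([]) = 0  (base case)
Unwinding: 1 + 1 + 1 + 1 + 1 + 1 + 1 + 1 + 0 = 8

8


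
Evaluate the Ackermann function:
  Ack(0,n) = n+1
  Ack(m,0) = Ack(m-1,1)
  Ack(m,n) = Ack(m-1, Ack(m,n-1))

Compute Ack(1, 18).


Ack(1, 18) = Ack(0, Ack(1, 17))
  Ack(1, 17) = Ack(0, Ack(1, 16))
    Ack(1, 16) = Ack(0, Ack(1, 15))
      Ack(1, 15) = Ack(0, Ack(1, 14))
        Ack(1, 14) = Ack(0, Ack(1, 13))
          Ack(1, 13) = Ack(0, Ack(1, 12))
          Ack(1, 12) = Ack(0, Ack(1, 11))
          Ack(1, 11) = Ack(0, Ack(1, 10))
          Ack(1, 10) = Ack(0, Ack(1, 9))
          Ack(1, 9) = Ack(0, Ack(1, 8))
          Ack(1, 8) = Ack(0, Ack(1, 7))
          Ack(1, 7) = Ack(0, Ack(1, 6))
          Ack(1, 6) = Ack(0, Ack(1, 5))
          Ack(1, 5) = Ack(0, Ack(1, 4))
          Ack(1, 4) = Ack(0, Ack(1, 3))
          Ack(1, 3) = Ack(0, Ack(1, 2))
          Ack(1, 2) = Ack(0, Ack(1, 1))
          Ack(1, 1) = Ack(0, Ack(1, 0))
          Ack(1, 0) = Ack(0, 1)
          Ack(0, 1) = 2
            = Ack(0, 2)
          Ack(0, 2) = 3
            = Ack(0, 3)
          Ack(0, 3) = 4
            = Ack(0, 4)
... (trace truncated)
Result: Ack(1, 18) = 20

20
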